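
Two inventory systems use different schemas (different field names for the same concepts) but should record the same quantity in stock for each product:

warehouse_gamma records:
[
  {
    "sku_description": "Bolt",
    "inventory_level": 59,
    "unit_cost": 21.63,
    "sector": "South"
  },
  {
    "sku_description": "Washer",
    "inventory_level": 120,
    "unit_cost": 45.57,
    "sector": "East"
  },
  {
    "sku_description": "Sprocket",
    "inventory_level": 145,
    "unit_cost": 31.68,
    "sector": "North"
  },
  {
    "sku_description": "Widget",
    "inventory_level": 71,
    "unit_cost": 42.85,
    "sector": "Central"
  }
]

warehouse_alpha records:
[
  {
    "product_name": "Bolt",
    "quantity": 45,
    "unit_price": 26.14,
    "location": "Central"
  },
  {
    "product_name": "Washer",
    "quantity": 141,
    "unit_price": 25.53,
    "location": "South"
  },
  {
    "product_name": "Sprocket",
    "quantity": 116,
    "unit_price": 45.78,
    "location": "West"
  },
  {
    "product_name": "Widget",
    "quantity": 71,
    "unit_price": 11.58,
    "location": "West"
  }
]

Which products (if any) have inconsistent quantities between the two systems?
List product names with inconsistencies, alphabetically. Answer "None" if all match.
Bolt, Sprocket, Washer

Schema mappings:
- "sku_description" (warehouse_gamma) = "product_name" (warehouse_alpha) = product name
- "inventory_level" (warehouse_gamma) = "quantity" (warehouse_alpha) = quantity

Comparison:
  Bolt: 59 vs 45 - MISMATCH
  Washer: 120 vs 141 - MISMATCH
  Sprocket: 145 vs 116 - MISMATCH
  Widget: 71 vs 71 - MATCH

Products with inconsistencies: Bolt, Sprocket, Washer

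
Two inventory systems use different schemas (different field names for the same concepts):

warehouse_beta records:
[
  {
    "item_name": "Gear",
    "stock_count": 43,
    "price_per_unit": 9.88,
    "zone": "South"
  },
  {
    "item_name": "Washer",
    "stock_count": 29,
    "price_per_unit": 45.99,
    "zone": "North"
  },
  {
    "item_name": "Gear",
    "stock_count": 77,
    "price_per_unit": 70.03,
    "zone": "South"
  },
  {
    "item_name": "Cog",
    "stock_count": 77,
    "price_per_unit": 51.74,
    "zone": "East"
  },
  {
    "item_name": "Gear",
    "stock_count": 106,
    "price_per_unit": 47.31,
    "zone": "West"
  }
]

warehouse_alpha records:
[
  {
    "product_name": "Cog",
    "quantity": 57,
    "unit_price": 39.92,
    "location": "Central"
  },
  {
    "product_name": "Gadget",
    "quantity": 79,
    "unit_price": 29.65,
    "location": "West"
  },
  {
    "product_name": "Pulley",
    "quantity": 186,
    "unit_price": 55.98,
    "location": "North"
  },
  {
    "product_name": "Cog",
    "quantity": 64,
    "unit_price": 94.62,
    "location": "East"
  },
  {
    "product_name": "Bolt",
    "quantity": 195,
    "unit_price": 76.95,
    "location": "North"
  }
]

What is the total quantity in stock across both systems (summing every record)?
913

To reconcile these schemas, identify the field holding the quantity in stock in each system:
1. In warehouse_beta it is "stock_count"
2. In warehouse_alpha it is "quantity"

From warehouse_beta: 43 + 29 + 77 + 77 + 106 = 332
From warehouse_alpha: 57 + 79 + 186 + 64 + 195 = 581

Total: 332 + 581 = 913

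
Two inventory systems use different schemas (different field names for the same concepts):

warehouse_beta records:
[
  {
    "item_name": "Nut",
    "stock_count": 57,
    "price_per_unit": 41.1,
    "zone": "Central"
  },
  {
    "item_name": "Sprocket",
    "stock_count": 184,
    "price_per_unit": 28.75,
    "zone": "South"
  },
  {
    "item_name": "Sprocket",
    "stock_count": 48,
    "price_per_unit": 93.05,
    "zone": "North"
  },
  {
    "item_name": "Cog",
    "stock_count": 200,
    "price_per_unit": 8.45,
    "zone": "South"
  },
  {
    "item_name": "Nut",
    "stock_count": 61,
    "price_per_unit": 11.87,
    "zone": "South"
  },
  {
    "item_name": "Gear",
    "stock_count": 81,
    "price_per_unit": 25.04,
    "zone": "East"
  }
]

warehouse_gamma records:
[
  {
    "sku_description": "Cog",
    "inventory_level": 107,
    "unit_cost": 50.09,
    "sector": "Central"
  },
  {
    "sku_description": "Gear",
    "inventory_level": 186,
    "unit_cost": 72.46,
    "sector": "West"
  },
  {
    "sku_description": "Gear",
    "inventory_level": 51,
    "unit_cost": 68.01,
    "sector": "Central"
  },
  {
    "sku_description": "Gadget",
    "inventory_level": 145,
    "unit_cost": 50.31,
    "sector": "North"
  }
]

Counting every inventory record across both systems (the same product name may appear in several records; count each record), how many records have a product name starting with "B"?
0

Schema mapping: "item_name" (warehouse_beta) = "sku_description" (warehouse_gamma) = product name

Records with product name starting with "B" in warehouse_beta: 0
Records with product name starting with "B" in warehouse_gamma: 0

Total: 0 + 0 = 0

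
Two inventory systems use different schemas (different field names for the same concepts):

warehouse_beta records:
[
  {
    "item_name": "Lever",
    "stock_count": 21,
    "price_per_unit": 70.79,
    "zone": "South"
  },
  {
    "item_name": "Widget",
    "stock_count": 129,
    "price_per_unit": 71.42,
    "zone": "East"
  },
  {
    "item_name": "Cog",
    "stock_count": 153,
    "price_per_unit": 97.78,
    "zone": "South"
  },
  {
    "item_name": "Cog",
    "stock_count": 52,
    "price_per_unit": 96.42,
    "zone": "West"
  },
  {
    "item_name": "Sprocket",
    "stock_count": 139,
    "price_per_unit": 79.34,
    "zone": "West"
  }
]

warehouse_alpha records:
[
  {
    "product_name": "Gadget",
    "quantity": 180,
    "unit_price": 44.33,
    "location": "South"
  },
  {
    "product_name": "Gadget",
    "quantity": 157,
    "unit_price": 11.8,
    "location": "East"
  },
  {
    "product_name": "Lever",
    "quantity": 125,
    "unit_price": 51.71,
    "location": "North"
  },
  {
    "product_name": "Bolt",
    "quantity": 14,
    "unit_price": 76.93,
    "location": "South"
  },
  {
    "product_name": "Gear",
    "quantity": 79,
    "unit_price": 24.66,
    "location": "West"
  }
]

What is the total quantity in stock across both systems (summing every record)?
1049

To reconcile these schemas, identify the field holding the quantity in stock in each system:
1. In warehouse_beta it is "stock_count"
2. In warehouse_alpha it is "quantity"

From warehouse_beta: 21 + 129 + 153 + 52 + 139 = 494
From warehouse_alpha: 180 + 157 + 125 + 14 + 79 = 555

Total: 494 + 555 = 1049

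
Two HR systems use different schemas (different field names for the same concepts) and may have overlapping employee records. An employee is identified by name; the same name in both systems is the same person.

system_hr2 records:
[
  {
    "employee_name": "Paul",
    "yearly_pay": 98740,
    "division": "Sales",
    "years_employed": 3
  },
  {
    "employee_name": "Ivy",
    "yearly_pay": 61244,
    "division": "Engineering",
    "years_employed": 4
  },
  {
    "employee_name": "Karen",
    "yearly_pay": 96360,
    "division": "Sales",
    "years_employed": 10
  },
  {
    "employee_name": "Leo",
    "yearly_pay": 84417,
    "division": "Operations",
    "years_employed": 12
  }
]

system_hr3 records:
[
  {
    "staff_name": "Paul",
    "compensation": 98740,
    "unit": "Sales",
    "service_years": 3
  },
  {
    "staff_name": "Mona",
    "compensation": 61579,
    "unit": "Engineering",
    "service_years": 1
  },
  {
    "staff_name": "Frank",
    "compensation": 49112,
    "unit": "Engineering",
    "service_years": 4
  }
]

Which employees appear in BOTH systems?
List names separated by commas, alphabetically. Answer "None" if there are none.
Paul

Schema mapping: "employee_name" (system_hr2) = "staff_name" (system_hr3) = employee name

Names in system_hr2: ['Ivy', 'Karen', 'Leo', 'Paul']
Names in system_hr3: ['Frank', 'Mona', 'Paul']

Intersection: ['Paul']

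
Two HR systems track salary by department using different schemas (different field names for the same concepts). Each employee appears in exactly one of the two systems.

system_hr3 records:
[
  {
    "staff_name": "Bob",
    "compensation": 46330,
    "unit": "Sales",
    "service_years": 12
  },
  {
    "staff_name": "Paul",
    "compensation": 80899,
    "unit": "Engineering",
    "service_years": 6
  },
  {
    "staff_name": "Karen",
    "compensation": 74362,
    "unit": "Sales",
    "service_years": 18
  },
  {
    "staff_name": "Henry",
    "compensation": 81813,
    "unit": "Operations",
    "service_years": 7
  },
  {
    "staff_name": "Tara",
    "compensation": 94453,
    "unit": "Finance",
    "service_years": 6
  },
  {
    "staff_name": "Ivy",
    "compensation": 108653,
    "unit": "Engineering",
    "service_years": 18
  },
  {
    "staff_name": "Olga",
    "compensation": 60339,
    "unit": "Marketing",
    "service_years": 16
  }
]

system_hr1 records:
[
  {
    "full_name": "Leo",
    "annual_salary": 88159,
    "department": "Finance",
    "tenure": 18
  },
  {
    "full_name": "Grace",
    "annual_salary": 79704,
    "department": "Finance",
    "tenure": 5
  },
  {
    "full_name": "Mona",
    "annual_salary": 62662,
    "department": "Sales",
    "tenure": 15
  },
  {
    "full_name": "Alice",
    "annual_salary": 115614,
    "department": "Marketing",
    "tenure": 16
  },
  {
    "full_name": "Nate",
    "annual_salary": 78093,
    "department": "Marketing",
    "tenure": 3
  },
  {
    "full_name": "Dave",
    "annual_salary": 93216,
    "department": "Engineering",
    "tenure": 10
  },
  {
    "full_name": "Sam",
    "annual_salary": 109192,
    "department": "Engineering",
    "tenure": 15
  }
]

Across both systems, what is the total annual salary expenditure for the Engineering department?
391960

Schema mappings:
- "unit" (system_hr3) = "department" (system_hr1) = department
- "compensation" (system_hr3) = "annual_salary" (system_hr1) = salary

Engineering salaries from system_hr3: 189552
Engineering salaries from system_hr1: 202408

Total: 189552 + 202408 = 391960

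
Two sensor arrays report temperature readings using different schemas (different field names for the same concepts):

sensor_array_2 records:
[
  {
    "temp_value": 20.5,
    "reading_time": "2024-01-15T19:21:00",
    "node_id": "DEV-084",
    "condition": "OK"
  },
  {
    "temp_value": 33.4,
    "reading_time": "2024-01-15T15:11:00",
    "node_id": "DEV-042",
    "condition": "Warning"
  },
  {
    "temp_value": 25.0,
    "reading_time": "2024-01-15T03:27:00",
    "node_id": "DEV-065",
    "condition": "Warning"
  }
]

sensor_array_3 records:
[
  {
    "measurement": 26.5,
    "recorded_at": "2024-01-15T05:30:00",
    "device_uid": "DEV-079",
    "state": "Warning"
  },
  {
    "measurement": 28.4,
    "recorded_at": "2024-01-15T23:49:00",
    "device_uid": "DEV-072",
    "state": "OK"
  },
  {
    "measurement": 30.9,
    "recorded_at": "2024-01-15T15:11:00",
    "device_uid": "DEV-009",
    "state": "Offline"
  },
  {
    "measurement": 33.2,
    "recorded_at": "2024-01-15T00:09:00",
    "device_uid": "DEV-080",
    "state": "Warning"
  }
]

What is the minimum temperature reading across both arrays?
20.5

Schema mapping: "temp_value" (sensor_array_2) = "measurement" (sensor_array_3) = temperature reading

Minimum in sensor_array_2: 20.5
Minimum in sensor_array_3: 26.5

Overall minimum: min(20.5, 26.5) = 20.5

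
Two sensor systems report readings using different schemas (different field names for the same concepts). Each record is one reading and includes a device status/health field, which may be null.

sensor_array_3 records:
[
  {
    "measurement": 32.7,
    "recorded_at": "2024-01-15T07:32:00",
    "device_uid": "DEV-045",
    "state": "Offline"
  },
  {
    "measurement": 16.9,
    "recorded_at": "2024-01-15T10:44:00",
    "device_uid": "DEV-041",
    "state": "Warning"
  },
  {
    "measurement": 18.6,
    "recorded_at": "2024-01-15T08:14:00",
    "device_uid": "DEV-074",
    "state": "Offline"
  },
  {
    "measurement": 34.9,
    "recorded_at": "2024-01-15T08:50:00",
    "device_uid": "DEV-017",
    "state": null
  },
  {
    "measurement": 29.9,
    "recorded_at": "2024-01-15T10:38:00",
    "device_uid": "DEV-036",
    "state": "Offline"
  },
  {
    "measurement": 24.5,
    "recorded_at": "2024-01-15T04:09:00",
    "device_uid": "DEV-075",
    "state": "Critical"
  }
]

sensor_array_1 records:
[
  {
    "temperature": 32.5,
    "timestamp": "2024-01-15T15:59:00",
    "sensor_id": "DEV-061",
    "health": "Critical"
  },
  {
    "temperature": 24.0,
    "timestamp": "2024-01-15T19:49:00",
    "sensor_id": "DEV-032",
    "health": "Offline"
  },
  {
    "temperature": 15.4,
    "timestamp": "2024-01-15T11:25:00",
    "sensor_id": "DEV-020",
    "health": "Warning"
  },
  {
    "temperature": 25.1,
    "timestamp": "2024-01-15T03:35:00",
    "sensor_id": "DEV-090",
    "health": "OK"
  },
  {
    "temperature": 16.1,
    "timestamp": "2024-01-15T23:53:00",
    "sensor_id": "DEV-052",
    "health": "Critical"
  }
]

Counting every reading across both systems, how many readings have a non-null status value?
10

Schema mapping: "state" (sensor_array_3) = "health" (sensor_array_1) = status

Non-null in sensor_array_3: 5
Non-null in sensor_array_1: 5

Total non-null: 5 + 5 = 10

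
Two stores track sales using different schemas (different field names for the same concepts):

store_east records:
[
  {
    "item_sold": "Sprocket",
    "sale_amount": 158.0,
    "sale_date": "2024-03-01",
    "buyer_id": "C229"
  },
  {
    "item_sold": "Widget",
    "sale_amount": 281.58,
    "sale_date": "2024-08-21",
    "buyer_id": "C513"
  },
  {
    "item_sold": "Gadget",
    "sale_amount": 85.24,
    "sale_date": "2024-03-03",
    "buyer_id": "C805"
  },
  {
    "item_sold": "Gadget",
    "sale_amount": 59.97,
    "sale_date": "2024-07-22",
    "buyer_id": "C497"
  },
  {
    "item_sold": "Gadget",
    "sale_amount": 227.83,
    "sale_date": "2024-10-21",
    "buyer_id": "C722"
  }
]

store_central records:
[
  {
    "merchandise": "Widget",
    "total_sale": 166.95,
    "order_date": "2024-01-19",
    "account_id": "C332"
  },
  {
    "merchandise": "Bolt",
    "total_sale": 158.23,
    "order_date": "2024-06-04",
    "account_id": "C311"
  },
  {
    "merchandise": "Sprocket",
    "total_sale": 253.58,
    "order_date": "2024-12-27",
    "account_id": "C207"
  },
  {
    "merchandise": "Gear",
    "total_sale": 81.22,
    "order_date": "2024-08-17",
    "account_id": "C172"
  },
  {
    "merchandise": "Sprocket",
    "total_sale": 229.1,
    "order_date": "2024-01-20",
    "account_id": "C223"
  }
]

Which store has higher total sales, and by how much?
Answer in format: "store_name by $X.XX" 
store_central by $76.46

Schema mapping: "sale_amount" (store_east) = "total_sale" (store_central) = sale amount

Total for store_east: 812.62
Total for store_central: 889.08

Difference: |812.62 - 889.08| = 76.46
store_central has higher sales by $76.46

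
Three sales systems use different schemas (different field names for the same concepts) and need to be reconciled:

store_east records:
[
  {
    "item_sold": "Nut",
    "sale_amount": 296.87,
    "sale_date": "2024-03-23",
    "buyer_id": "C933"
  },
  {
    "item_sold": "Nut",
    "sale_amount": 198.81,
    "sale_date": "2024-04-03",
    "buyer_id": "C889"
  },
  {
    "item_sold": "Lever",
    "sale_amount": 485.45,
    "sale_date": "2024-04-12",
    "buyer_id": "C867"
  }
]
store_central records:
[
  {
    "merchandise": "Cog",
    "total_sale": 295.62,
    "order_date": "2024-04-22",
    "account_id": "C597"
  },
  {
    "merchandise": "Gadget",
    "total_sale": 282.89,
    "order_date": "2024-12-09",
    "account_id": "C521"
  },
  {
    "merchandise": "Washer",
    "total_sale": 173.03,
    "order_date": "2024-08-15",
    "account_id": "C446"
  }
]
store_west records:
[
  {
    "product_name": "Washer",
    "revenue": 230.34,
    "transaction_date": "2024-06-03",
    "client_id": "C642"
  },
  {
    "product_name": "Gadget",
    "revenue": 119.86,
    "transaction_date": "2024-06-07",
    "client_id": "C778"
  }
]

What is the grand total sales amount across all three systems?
2082.87

Schema reconciliation - all amount fields map to sale amount:

store_east (sale_amount): 981.13
store_central (total_sale): 751.54
store_west (revenue): 350.2

Grand total: 2082.87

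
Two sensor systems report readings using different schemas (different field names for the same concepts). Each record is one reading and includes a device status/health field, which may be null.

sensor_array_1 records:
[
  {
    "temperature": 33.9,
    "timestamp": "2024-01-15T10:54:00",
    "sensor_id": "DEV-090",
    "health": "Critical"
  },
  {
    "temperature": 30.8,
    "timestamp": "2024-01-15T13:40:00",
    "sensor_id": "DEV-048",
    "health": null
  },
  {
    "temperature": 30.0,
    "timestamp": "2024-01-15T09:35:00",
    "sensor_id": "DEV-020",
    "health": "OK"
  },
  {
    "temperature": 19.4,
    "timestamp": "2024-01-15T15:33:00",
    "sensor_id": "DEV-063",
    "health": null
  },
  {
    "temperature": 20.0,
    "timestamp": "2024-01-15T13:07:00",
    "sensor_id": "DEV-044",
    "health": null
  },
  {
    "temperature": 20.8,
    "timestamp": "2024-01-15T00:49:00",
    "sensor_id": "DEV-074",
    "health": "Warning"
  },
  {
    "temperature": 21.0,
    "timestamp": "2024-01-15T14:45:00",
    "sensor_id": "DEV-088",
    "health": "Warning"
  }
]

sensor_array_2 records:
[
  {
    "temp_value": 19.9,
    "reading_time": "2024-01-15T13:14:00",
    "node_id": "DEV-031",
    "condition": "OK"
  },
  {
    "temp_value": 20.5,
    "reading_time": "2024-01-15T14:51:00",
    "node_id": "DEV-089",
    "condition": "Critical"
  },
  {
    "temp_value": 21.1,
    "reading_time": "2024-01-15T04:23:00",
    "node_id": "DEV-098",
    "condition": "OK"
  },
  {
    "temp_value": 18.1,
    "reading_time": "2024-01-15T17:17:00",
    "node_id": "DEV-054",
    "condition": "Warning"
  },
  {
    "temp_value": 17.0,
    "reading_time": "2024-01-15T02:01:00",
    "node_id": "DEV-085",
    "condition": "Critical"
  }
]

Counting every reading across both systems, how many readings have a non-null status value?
9

Schema mapping: "health" (sensor_array_1) = "condition" (sensor_array_2) = status

Non-null in sensor_array_1: 4
Non-null in sensor_array_2: 5

Total non-null: 4 + 5 = 9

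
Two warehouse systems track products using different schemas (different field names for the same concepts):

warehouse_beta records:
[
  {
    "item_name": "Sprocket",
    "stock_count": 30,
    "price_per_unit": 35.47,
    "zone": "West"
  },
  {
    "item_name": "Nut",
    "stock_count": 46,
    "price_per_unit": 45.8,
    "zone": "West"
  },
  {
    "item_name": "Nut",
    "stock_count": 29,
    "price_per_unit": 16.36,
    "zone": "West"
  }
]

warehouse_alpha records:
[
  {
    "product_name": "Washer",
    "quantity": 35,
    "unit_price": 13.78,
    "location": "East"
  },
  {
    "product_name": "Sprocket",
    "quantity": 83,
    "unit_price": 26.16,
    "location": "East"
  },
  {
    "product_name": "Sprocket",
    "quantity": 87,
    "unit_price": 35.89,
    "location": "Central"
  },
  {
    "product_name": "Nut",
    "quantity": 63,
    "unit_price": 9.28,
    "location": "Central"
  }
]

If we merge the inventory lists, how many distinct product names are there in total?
3

Schema mapping: "item_name" (warehouse_beta) = "product_name" (warehouse_alpha) = product name

Products in warehouse_beta: ['Nut', 'Sprocket']
Products in warehouse_alpha: ['Nut', 'Sprocket', 'Washer']

Union (unique products): ['Nut', 'Sprocket', 'Washer']
Count: 3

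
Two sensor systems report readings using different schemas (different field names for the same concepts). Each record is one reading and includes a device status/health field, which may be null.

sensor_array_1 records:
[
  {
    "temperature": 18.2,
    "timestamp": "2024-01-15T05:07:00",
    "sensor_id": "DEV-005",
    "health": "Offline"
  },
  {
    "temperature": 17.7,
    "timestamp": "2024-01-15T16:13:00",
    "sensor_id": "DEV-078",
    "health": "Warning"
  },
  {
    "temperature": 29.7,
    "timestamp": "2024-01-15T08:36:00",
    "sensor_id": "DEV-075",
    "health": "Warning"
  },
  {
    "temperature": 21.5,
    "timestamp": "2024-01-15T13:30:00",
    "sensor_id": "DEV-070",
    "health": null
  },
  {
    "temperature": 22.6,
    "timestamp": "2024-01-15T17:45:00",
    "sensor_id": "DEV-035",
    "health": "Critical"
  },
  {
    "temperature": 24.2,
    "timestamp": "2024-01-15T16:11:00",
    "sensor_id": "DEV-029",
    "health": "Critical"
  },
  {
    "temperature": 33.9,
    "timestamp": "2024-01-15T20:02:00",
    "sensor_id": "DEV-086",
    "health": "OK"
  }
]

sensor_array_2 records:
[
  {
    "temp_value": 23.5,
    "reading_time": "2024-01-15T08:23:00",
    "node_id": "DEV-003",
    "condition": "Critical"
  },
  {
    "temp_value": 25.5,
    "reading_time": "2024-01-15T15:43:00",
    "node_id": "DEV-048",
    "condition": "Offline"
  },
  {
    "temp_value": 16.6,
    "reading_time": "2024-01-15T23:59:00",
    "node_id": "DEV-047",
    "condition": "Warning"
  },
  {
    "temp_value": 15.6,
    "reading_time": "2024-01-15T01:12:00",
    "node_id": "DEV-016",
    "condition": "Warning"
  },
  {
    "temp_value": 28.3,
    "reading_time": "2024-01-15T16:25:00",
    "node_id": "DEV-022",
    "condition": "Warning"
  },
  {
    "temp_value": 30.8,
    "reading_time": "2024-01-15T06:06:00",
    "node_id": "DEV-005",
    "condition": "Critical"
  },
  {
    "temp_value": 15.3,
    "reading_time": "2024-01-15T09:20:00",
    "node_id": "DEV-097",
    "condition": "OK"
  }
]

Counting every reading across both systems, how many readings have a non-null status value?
13

Schema mapping: "health" (sensor_array_1) = "condition" (sensor_array_2) = status

Non-null in sensor_array_1: 6
Non-null in sensor_array_2: 7

Total non-null: 6 + 7 = 13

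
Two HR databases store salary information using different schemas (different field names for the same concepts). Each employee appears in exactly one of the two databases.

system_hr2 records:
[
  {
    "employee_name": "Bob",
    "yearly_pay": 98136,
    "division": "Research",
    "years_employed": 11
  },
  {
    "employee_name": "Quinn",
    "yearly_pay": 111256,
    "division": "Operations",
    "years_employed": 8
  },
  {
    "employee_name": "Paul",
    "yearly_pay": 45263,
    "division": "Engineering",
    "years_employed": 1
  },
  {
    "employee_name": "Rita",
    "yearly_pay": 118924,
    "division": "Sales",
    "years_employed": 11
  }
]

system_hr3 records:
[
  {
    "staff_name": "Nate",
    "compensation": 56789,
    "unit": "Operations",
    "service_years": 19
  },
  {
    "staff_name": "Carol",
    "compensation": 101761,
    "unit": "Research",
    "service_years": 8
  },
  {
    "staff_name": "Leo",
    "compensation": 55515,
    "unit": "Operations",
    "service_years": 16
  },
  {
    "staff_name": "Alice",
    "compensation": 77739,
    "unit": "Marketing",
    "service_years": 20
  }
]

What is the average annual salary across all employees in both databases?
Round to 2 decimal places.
83172.88

Schema mapping: "yearly_pay" (system_hr2) = "compensation" (system_hr3) = annual salary

All salaries: [98136, 111256, 45263, 118924, 56789, 101761, 55515, 77739]
Sum: 665383
Count: 8
Average: 665383 / 8 = 83172.88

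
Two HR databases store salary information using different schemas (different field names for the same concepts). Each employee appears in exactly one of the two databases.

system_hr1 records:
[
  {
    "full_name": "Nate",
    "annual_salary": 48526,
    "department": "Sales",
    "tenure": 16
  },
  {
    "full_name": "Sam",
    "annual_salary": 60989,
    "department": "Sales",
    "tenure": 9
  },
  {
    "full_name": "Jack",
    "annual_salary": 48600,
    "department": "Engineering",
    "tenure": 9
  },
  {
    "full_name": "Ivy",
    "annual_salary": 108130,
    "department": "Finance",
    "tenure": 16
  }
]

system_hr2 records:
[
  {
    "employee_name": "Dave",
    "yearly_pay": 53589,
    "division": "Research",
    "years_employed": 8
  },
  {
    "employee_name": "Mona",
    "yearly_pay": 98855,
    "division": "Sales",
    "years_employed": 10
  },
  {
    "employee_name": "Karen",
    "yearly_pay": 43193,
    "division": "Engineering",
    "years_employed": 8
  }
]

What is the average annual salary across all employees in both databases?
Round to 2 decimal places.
65983.14

Schema mapping: "annual_salary" (system_hr1) = "yearly_pay" (system_hr2) = annual salary

All salaries: [48526, 60989, 48600, 108130, 53589, 98855, 43193]
Sum: 461882
Count: 7
Average: 461882 / 7 = 65983.14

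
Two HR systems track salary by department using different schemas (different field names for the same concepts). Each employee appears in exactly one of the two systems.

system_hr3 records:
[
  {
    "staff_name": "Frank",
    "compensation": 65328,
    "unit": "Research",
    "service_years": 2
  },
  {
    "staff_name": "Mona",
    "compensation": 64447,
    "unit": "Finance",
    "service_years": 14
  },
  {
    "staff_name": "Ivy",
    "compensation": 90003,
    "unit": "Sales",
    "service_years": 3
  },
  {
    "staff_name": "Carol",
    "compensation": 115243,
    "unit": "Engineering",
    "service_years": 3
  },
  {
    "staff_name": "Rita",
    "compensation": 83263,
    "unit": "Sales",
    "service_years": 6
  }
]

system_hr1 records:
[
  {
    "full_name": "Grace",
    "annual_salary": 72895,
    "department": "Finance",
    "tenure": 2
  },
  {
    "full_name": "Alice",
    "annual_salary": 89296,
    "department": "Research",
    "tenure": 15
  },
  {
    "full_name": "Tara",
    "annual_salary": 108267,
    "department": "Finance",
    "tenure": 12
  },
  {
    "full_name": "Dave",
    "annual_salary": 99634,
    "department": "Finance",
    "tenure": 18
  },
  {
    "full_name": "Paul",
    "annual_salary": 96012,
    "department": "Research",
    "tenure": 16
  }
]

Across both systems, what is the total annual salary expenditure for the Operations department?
0

Schema mappings:
- "unit" (system_hr3) = "department" (system_hr1) = department
- "compensation" (system_hr3) = "annual_salary" (system_hr1) = salary

Operations salaries from system_hr3: 0
Operations salaries from system_hr1: 0

Total: 0 + 0 = 0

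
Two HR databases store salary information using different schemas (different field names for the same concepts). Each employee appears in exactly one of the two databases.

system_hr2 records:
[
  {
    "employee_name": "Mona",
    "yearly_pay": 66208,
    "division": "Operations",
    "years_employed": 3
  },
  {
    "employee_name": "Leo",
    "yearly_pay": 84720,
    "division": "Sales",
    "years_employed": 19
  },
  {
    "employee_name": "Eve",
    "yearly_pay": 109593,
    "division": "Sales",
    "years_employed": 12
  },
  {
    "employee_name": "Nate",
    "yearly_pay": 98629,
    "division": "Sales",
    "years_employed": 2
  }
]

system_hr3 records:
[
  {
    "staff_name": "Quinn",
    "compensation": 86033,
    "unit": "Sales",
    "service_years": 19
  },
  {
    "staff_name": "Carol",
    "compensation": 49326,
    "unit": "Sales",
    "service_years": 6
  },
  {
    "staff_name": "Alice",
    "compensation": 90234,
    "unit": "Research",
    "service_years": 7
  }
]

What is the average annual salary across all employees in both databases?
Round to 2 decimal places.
83534.71

Schema mapping: "yearly_pay" (system_hr2) = "compensation" (system_hr3) = annual salary

All salaries: [66208, 84720, 109593, 98629, 86033, 49326, 90234]
Sum: 584743
Count: 7
Average: 584743 / 7 = 83534.71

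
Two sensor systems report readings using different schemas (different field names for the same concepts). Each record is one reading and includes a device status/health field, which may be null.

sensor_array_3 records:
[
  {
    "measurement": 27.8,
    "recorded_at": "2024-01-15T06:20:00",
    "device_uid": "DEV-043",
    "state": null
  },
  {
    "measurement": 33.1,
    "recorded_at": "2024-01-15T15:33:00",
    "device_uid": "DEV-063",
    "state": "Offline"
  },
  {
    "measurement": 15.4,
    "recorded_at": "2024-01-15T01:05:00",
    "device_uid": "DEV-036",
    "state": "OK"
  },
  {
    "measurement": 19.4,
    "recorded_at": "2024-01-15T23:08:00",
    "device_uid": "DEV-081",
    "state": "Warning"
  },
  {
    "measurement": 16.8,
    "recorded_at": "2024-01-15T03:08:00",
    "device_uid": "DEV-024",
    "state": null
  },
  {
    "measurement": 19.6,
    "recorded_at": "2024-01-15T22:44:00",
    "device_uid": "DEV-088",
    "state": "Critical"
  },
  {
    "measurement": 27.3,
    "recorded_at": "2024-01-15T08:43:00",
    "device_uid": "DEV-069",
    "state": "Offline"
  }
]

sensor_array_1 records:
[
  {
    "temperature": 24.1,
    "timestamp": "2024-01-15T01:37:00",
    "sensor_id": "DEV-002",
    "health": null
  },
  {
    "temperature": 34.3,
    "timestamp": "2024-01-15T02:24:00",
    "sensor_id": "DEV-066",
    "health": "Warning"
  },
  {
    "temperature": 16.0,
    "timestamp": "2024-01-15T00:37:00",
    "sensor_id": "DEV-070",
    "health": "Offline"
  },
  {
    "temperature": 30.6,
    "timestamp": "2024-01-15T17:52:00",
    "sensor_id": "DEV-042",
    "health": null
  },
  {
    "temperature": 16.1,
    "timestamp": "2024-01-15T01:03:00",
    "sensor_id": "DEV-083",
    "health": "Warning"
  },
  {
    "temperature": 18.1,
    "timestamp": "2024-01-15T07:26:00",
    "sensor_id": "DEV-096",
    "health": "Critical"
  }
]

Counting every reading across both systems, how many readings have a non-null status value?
9

Schema mapping: "state" (sensor_array_3) = "health" (sensor_array_1) = status

Non-null in sensor_array_3: 5
Non-null in sensor_array_1: 4

Total non-null: 5 + 4 = 9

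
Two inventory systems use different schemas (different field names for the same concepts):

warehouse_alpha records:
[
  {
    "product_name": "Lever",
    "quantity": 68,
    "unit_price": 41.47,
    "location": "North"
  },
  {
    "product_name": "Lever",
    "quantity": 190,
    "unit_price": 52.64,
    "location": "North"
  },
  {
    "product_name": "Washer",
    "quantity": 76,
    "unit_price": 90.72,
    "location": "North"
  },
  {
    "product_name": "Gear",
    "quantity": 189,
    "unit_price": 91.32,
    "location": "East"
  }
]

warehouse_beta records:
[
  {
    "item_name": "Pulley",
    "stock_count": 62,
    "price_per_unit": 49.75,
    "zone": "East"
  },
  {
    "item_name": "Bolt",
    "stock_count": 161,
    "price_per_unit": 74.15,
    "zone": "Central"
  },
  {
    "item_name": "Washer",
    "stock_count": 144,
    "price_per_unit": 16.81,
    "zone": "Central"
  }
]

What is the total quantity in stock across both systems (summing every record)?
890

To reconcile these schemas, identify the field holding the quantity in stock in each system:
1. In warehouse_alpha it is "quantity"
2. In warehouse_beta it is "stock_count"

From warehouse_alpha: 68 + 190 + 76 + 189 = 523
From warehouse_beta: 62 + 161 + 144 = 367

Total: 523 + 367 = 890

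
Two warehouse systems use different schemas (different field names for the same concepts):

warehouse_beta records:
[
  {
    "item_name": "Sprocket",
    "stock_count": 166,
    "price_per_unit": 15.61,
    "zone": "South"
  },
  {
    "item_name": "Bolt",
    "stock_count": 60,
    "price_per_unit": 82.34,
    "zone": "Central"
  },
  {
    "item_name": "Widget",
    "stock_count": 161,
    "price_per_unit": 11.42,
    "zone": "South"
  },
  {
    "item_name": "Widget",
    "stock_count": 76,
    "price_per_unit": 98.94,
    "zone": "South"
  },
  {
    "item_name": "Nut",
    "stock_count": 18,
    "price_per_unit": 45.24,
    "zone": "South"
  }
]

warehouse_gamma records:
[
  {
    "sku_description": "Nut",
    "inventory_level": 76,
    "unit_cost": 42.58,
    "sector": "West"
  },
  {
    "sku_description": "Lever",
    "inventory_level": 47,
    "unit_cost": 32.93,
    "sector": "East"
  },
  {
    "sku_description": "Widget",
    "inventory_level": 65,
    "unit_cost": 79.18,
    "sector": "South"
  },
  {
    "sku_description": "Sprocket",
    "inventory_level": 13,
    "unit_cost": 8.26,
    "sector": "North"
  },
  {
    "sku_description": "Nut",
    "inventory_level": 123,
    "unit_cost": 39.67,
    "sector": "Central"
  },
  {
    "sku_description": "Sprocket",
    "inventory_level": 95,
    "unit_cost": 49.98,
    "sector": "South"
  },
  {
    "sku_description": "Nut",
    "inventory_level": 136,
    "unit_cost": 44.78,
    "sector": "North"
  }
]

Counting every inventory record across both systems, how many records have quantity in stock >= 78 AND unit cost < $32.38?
2

Schema mappings:
- "stock_count" (warehouse_beta) = "inventory_level" (warehouse_gamma) = quantity
- "price_per_unit" (warehouse_beta) = "unit_cost" (warehouse_gamma) = unit cost

Records meeting both conditions in warehouse_beta: 2
Records meeting both conditions in warehouse_gamma: 0

Total: 2 + 0 = 2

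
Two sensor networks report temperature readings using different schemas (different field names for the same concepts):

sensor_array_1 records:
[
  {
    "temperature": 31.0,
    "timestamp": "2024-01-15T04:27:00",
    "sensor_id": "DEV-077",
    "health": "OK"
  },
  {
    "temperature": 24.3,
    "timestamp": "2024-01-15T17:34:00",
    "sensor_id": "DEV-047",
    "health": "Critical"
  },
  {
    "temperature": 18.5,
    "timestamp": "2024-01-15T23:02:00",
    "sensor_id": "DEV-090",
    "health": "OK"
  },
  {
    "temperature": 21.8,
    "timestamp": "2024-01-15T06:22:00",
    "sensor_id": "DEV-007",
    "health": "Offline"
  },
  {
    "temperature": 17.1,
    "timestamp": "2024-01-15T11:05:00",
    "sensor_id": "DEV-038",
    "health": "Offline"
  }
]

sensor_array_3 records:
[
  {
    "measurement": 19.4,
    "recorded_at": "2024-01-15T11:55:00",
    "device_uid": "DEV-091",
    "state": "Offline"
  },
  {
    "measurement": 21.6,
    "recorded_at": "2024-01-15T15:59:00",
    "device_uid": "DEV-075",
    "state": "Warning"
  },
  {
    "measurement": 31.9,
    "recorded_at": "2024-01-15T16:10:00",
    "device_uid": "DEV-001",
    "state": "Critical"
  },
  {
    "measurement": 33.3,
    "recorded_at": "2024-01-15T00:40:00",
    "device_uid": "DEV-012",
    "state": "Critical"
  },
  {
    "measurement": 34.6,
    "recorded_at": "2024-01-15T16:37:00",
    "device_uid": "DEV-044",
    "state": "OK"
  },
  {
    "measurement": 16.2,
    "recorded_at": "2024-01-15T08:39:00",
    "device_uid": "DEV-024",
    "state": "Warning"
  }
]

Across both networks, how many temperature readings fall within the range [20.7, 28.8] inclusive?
3

Schema mapping: "temperature" (sensor_array_1) = "measurement" (sensor_array_3) = temperature

Readings in [20.7, 28.8] from sensor_array_1: 2
Readings in [20.7, 28.8] from sensor_array_3: 1

Total count: 2 + 1 = 3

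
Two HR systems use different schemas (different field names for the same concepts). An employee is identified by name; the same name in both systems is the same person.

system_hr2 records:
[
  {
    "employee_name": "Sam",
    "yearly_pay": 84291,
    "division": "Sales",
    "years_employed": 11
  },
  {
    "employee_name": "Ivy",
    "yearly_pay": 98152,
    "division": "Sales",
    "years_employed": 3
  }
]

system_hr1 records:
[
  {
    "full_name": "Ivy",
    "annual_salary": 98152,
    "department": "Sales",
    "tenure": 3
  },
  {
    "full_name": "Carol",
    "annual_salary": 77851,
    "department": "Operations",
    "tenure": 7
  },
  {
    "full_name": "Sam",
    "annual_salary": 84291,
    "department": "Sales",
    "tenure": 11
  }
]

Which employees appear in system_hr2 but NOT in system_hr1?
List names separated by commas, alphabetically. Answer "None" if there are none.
None

Schema mapping: "employee_name" (system_hr2) = "full_name" (system_hr1) = employee name

Names in system_hr2: ['Ivy', 'Sam']
Names in system_hr1: ['Carol', 'Ivy', 'Sam']

In system_hr2 but not system_hr1: None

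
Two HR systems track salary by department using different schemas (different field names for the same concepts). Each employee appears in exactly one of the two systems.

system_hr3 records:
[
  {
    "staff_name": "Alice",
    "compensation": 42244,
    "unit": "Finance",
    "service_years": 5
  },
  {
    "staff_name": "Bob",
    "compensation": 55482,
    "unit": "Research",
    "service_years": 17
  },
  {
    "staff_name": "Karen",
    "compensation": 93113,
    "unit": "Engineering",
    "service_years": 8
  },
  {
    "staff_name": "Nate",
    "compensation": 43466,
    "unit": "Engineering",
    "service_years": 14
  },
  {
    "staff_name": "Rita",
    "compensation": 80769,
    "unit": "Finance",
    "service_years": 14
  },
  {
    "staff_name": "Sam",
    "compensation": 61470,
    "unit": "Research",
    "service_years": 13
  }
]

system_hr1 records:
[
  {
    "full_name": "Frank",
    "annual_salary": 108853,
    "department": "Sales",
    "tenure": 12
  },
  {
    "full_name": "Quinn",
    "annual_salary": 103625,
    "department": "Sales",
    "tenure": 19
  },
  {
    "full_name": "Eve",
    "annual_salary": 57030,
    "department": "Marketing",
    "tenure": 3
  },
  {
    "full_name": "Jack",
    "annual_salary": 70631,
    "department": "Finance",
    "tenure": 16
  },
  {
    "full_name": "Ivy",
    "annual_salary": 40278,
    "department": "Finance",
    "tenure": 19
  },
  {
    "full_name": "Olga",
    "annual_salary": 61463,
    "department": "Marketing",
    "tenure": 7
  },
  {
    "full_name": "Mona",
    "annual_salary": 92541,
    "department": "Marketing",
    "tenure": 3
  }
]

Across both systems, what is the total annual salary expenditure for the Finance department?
233922

Schema mappings:
- "unit" (system_hr3) = "department" (system_hr1) = department
- "compensation" (system_hr3) = "annual_salary" (system_hr1) = salary

Finance salaries from system_hr3: 123013
Finance salaries from system_hr1: 110909

Total: 123013 + 110909 = 233922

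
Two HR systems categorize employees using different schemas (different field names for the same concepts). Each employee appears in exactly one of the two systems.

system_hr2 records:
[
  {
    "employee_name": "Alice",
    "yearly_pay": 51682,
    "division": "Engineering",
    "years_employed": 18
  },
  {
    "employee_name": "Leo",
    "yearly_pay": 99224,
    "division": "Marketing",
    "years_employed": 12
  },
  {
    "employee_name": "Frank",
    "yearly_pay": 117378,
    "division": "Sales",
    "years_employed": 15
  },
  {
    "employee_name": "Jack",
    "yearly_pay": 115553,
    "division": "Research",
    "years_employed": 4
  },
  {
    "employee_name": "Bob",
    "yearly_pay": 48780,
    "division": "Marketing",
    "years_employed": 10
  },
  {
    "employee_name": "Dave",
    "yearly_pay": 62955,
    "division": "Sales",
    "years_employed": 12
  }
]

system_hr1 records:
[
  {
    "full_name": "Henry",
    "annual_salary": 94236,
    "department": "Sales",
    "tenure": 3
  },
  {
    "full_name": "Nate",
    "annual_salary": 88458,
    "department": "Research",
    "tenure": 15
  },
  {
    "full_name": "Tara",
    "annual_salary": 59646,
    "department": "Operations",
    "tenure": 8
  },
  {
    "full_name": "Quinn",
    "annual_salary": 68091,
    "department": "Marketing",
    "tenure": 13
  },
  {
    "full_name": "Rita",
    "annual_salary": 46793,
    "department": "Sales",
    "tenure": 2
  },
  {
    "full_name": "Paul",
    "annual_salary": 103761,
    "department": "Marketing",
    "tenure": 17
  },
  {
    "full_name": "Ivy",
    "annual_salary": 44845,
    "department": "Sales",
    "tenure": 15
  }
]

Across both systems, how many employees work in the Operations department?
1

Schema mapping: "division" (system_hr2) = "department" (system_hr1) = department

Operations employees in system_hr2: 0
Operations employees in system_hr1: 1

Total in Operations: 0 + 1 = 1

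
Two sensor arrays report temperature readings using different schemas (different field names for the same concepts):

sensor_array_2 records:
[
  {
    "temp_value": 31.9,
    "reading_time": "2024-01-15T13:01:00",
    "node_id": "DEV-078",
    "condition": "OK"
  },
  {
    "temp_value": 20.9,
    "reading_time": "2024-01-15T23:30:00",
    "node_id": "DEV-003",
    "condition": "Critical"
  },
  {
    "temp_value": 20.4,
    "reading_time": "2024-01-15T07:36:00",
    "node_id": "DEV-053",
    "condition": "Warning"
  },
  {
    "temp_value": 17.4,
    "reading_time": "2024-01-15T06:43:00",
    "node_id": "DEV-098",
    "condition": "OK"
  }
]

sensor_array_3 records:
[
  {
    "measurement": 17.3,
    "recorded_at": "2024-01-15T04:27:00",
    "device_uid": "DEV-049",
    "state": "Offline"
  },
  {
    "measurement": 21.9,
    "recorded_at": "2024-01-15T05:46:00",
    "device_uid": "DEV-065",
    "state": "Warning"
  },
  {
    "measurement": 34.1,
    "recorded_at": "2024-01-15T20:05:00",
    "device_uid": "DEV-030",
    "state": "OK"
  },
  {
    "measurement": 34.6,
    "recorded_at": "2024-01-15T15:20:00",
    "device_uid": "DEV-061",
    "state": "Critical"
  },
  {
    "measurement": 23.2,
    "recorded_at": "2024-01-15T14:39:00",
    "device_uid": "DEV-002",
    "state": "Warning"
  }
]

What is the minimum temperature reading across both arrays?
17.3

Schema mapping: "temp_value" (sensor_array_2) = "measurement" (sensor_array_3) = temperature reading

Minimum in sensor_array_2: 17.4
Minimum in sensor_array_3: 17.3

Overall minimum: min(17.4, 17.3) = 17.3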